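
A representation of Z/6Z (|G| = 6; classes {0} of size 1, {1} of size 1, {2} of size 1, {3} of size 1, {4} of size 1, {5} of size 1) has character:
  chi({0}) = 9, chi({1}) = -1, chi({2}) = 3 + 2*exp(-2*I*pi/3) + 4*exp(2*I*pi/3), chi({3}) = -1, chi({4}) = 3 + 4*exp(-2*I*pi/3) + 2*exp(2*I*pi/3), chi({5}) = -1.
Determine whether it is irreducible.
Not irreducible (reducible): <chi, chi> = 15 > 1.

Proof sketch: <chi, chi> = (1/|G|) sum_C |C| * |chi(C)|^2 = (1/6)[1*|9|^2 + 1*|-1|^2 + 1*|3 + 2*exp(-2*I*pi/3) + 4*exp(2*I*pi/3)|^2 + 1*|-1|^2 + 1*|3 + 4*exp(-2*I*pi/3) + 2*exp(2*I*pi/3)|^2 + 1*|-1|^2]
  = (1/6)[(81) + (1) + (3) + (1) + (3) + (1)] = 90/6 = 15.
(Exp terms are combined using exp(i*s)*conj(exp(i*t)) = exp(i*(s-t)), and sums of them are collapsed using the identity that for every m > 1 the m distinct m-th roots of unity sum to 0, e.g. 1 + exp(2*I*pi/3) + exp(-2*I*pi/3) = 0.)
A character is irreducible iff <chi, chi> = 1, so this representation is reducible.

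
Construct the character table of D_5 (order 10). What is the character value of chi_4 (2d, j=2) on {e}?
Conjugacy classes: {e} of size 1, {r^1, r^4} of size 2, {r^2, r^3} of size 2, {s, sr, ..., sr^4} of size 5.
Character table:
  irrep \ class              {e} (size 1)  {r^1, r^4} (size 2)  {r^2, r^3} (size 2)  {s, sr, ..., sr^4} (size 5)
  chi_1 (triv)               1             1                    1                    1                          
  chi_2 (sign: r->1, s->-1)  1             1                    1                    -1                         
  chi_3 (2d, j=1)            2             -1/2 + sqrt(5)/2     -sqrt(5)/2 - 1/2     0                          
  chi_4 (2d, j=2)            2             -sqrt(5)/2 - 1/2     -1/2 + sqrt(5)/2     0                          

Spot check: chi_4 (2d, j=2) on {e} = 2.

Argument: D_5 has order 2*5 = 10 with 4 conjugacy classes, hence 4 irreducibles. Sum of squared dims 1 + 1 + 4 + 4 = 10 = |G|. Linear characters come from the abelianisation; the 2-dimensional irreps have character r^k -> 2*cos(2*pi*j*k/5), reflections -> 0.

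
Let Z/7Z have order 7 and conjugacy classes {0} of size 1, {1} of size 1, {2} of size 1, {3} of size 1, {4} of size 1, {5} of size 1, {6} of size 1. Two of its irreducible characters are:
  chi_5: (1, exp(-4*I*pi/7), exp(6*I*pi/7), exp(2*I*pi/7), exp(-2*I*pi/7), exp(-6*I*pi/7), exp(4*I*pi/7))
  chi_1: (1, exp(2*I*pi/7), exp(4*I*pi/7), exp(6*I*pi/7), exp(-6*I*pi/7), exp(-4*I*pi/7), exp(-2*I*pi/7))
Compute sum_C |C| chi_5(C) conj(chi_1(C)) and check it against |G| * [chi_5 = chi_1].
Sum = 0; so <chi_5, chi_1> = 0 (distinct irreducibles are orthogonal).

Reasoning: Compute term by term over conjugacy classes (|C| * chi_5(C) * conj(chi_1(C))):
  1*(1)*conj(1) + 1*(exp(-4*I*pi/7))*conj(exp(2*I*pi/7)) + 1*(exp(6*I*pi/7))*conj(exp(4*I*pi/7)) + 1*(exp(2*I*pi/7))*conj(exp(6*I*pi/7)) + 1*(exp(-2*I*pi/7))*conj(exp(-6*I*pi/7)) + 1*(exp(-6*I*pi/7))*conj(exp(-4*I*pi/7)) + 1*(exp(4*I*pi/7))*conj(exp(-2*I*pi/7))
  = (1) + (exp(-6*I*pi/7)) + (exp(2*I*pi/7)) + (exp(-4*I*pi/7)) + (exp(4*I*pi/7)) + (exp(-2*I*pi/7)) + (exp(6*I*pi/7))
  = 0.
(Exp terms are combined using exp(i*s)*conj(exp(i*t)) = exp(i*(s-t)), and sums of them are collapsed using the identity that for every m > 1 the m distinct m-th roots of unity sum to 0, e.g. 1 + exp(2*I*pi/3) + exp(-2*I*pi/3) = 0.)
Dividing by |G| = 7 gives 0/7 = 0, matching the row-orthogonality relation <chi_5, chi_1> = [chi_5 = chi_1].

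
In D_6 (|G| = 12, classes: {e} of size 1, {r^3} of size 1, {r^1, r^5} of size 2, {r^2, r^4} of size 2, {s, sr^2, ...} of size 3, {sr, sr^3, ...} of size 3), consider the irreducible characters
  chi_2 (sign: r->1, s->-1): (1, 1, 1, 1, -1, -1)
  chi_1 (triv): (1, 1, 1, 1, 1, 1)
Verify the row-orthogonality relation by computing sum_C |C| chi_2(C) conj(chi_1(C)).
Sum = 0; so <chi_2, chi_1> = 0 (distinct irreducibles are orthogonal).

Solution. Compute term by term over conjugacy classes (|C| * chi_2(C) * conj(chi_1(C))):
  1*(1)*conj(1) + 1*(1)*conj(1) + 2*(1)*conj(1) + 2*(1)*conj(1) + 3*(-1)*conj(1) + 3*(-1)*conj(1)
  = (1) + (1) + (2) + (2) + (-3) + (-3)
  = 0.
Dividing by |G| = 12 gives 0/12 = 0, matching the row-orthogonality relation <chi_2, chi_1> = [chi_2 = chi_1].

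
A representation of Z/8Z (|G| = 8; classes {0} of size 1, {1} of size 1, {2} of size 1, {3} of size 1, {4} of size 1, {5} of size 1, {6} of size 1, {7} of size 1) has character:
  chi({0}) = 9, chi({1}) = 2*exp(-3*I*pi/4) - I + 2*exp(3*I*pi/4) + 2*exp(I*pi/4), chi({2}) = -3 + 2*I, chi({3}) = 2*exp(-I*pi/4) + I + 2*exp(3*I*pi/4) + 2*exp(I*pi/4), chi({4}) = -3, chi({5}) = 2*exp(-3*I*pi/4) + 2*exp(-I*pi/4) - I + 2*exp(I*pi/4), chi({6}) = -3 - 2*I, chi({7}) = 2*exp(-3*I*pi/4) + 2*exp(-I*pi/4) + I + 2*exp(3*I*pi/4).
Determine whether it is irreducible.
Not irreducible (reducible): <chi, chi> = 17 > 1.

<chi, chi> = (1/|G|) sum_C |C| * |chi(C)|^2 = (1/8)[1*|9|^2 + 1*|2*exp(-3*I*pi/4) - I + 2*exp(3*I*pi/4) + 2*exp(I*pi/4)|^2 + 1*|-3 + 2*I|^2 + 1*|2*exp(-I*pi/4) + I + 2*exp(3*I*pi/4) + 2*exp(I*pi/4)|^2 + 1*|-3|^2 + 1*|2*exp(-3*I*pi/4) + 2*exp(-I*pi/4) - I + 2*exp(I*pi/4)|^2 + 1*|-3 - 2*I|^2 + 1*|2*exp(-3*I*pi/4) + 2*exp(-I*pi/4) + I + 2*exp(3*I*pi/4)|^2]
  = (1/8)[(81) + (5 - 2*exp(I*pi/4) + 2*exp(3*I*pi/4)) + (13) + (5 + 2*exp(-I*pi/4) - 2*exp(-3*I*pi/4)) + (9) + (5 + 2*exp(-I*pi/4) - 2*exp(-3*I*pi/4)) + (13) + (5 - 2*exp(I*pi/4) + 2*exp(3*I*pi/4))] = 136/8 = 17.
(Exp terms are combined using exp(i*s)*conj(exp(i*t)) = exp(i*(s-t)), and sums of them are collapsed using the identity that for every m > 1 the m distinct m-th roots of unity sum to 0, e.g. 1 + exp(2*I*pi/3) + exp(-2*I*pi/3) = 0.)
A character is irreducible iff <chi, chi> = 1, so this representation is reducible.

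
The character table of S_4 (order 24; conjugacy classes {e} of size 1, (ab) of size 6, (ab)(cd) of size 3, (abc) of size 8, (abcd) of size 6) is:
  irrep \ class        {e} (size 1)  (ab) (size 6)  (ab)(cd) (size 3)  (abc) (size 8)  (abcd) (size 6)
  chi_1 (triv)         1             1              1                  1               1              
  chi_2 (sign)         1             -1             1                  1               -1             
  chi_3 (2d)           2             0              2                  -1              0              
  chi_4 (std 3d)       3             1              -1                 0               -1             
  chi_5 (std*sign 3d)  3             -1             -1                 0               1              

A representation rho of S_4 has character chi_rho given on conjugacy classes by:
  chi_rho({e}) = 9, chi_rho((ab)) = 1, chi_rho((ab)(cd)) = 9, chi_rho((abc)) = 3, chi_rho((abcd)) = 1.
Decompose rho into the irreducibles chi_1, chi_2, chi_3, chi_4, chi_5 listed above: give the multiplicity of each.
Multiplicities: chi_1: 3, chi_2: 2, chi_3: 2, chi_4: 0, chi_5: 0.

Use <chi_rho, chi> = (1/|G|) sum_C |C| * chi_rho(C) * conj(chi(C)) with |G| = 24 for each irreducible chi in the table:
  <chi_rho, chi_1> = (1/24)[1*(9)*conj(1) + 6*(1)*conj(1) + 3*(9)*conj(1) + 8*(3)*conj(1) + 6*(1)*conj(1)]
      = (1/24)[(9) + (6) + (27) + (24) + (6)] = 72/24 = 3
  <chi_rho, chi_2> = (1/24)[1*(9)*conj(1) + 6*(1)*conj(-1) + 3*(9)*conj(1) + 8*(3)*conj(1) + 6*(1)*conj(-1)]
      = (1/24)[(9) + (-6) + (27) + (24) + (-6)] = 48/24 = 2
  <chi_rho, chi_3> = (1/24)[1*(9)*conj(2) + 6*(1)*conj(0) + 3*(9)*conj(2) + 8*(3)*conj(-1) + 6*(1)*conj(0)]
      = (1/24)[(18) + (0) + (54) + (-24) + (0)] = 48/24 = 2
  <chi_rho, chi_4> = (1/24)[1*(9)*conj(3) + 6*(1)*conj(1) + 3*(9)*conj(-1) + 8*(3)*conj(0) + 6*(1)*conj(-1)]
      = (1/24)[(27) + (6) + (-27) + (0) + (-6)] = 0/24 = 0
  <chi_rho, chi_5> = (1/24)[1*(9)*conj(3) + 6*(1)*conj(-1) + 3*(9)*conj(-1) + 8*(3)*conj(0) + 6*(1)*conj(1)]
      = (1/24)[(27) + (-6) + (-27) + (0) + (6)] = 0/24 = 0
Dimension check: dim(rho) = sum (mult * dim) = 3*1 + 2*1 + 2*2 + 0*3 + 0*3 = 9 = chi_rho(e) = 9.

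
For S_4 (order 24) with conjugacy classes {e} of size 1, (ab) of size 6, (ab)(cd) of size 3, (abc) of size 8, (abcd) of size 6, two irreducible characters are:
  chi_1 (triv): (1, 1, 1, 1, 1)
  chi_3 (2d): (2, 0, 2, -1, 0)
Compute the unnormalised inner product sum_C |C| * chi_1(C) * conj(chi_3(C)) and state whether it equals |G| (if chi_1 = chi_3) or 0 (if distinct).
Sum = 0; so <chi_1, chi_3> = 0 (distinct irreducibles are orthogonal).

Explanation: Compute term by term over conjugacy classes (|C| * chi_1(C) * conj(chi_3(C))):
  1*(1)*conj(2) + 6*(1)*conj(0) + 3*(1)*conj(2) + 8*(1)*conj(-1) + 6*(1)*conj(0)
  = (2) + (0) + (6) + (-8) + (0)
  = 0.
Dividing by |G| = 24 gives 0/24 = 0, matching the row-orthogonality relation <chi_1, chi_3> = [chi_1 = chi_3].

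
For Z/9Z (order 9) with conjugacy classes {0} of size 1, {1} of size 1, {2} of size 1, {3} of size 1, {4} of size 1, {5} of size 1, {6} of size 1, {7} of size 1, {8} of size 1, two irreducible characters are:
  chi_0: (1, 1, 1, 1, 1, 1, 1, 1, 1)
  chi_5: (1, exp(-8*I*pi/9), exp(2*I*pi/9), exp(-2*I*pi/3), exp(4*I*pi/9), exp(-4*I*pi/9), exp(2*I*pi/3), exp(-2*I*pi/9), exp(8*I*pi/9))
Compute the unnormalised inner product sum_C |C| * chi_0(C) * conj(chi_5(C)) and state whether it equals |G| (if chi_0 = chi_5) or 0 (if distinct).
Sum = 0; so <chi_0, chi_5> = 0 (distinct irreducibles are orthogonal).

Derivation: Compute term by term over conjugacy classes (|C| * chi_0(C) * conj(chi_5(C))):
  1*(1)*conj(1) + 1*(1)*conj(exp(-8*I*pi/9)) + 1*(1)*conj(exp(2*I*pi/9)) + 1*(1)*conj(exp(-2*I*pi/3)) + 1*(1)*conj(exp(4*I*pi/9)) + 1*(1)*conj(exp(-4*I*pi/9)) + 1*(1)*conj(exp(2*I*pi/3)) + 1*(1)*conj(exp(-2*I*pi/9)) + 1*(1)*conj(exp(8*I*pi/9))
  = (1) + (exp(8*I*pi/9)) + (exp(-2*I*pi/9)) + (exp(2*I*pi/3)) + (exp(-4*I*pi/9)) + (exp(4*I*pi/9)) + (exp(-2*I*pi/3)) + (exp(2*I*pi/9)) + (exp(-8*I*pi/9))
  = 0.
(Exp terms are combined using exp(i*s)*conj(exp(i*t)) = exp(i*(s-t)), and sums of them are collapsed using the identity that for every m > 1 the m distinct m-th roots of unity sum to 0, e.g. 1 + exp(2*I*pi/3) + exp(-2*I*pi/3) = 0.)
Dividing by |G| = 9 gives 0/9 = 0, matching the row-orthogonality relation <chi_0, chi_5> = [chi_0 = chi_5].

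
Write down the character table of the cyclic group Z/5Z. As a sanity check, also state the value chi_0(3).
Character table of Z/5Z (irreps indexed chi_0,...,chi_4 with chi_k(m) = zeta_5^(k*m), zeta_5 = exp(2*pi*i/5)):
  irrep \ class  {0} (size 1)  {1} (size 1)    {2} (size 1)    {3} (size 1)    {4} (size 1)  
  chi_0          1             1               1               1               1             
  chi_1          1             exp(2*I*pi/5)   exp(4*I*pi/5)   exp(-4*I*pi/5)  exp(-2*I*pi/5)
  chi_2          1             exp(4*I*pi/5)   exp(-2*I*pi/5)  exp(2*I*pi/5)   exp(-4*I*pi/5)
  chi_3          1             exp(-4*I*pi/5)  exp(2*I*pi/5)   exp(-2*I*pi/5)  exp(4*I*pi/5) 
  chi_4          1             exp(-2*I*pi/5)  exp(-4*I*pi/5)  exp(4*I*pi/5)   exp(2*I*pi/5) 

Spot check: chi_0(3) = zeta_5^(0*3) = zeta_5^0 = 1.

Solution. Z/5Z is abelian, so all 5 irreducible complex representations are 1-dimensional. They are given by chi_k(m) = zeta_5^(k*m) for k = 0,...,4. Row orthogonality: sum_m chi_k(m) conj(chi_l(m)) = 5 * [k = l].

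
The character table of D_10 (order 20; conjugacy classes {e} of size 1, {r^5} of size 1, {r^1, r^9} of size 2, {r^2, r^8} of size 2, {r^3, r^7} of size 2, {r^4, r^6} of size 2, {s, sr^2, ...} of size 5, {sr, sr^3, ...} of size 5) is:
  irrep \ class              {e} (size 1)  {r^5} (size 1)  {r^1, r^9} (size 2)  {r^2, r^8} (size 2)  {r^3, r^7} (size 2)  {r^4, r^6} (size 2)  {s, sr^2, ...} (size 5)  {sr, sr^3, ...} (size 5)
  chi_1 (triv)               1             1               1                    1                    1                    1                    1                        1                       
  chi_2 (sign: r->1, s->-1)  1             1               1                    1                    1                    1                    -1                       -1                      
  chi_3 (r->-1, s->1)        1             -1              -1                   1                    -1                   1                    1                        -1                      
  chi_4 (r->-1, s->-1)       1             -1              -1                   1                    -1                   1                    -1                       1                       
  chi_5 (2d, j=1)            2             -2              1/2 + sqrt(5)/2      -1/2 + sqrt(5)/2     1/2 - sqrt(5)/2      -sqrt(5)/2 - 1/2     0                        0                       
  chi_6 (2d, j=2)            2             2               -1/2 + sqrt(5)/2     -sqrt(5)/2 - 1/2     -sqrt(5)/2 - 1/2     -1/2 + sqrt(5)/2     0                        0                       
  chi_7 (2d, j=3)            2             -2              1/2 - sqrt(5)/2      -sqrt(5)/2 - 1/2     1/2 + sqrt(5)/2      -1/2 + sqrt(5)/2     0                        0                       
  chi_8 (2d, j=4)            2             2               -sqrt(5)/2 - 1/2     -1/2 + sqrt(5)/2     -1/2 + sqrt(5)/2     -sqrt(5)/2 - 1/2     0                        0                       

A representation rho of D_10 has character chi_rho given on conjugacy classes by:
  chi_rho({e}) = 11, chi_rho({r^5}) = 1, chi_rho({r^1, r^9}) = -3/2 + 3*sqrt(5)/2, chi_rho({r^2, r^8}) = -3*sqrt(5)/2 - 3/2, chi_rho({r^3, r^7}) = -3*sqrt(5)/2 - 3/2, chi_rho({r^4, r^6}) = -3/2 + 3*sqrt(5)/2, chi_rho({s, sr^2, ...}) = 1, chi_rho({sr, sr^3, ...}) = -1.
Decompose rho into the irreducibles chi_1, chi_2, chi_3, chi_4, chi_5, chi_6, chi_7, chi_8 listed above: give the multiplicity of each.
Multiplicities: chi_1: 0, chi_2: 0, chi_3: 1, chi_4: 0, chi_5: 1, chi_6: 3, chi_7: 1, chi_8: 0.

Proof sketch: Use <chi_rho, chi> = (1/|G|) sum_C |C| * chi_rho(C) * conj(chi(C)) with |G| = 20 for each irreducible chi in the table:
  <chi_rho, chi_1> = (1/20)[1*(11)*conj(1) + 1*(1)*conj(1) + 2*(-3/2 + 3*sqrt(5)/2)*conj(1) + 2*(-3*sqrt(5)/2 - 3/2)*conj(1) + 2*(-3*sqrt(5)/2 - 3/2)*conj(1) + 2*(-3/2 + 3*sqrt(5)/2)*conj(1) + 5*(1)*conj(1) + 5*(-1)*conj(1)]
      = (1/20)[(11) + (1) + (-3 + 3*sqrt(5)) + (-3*sqrt(5) - 3) + (-3*sqrt(5) - 3) + (-3 + 3*sqrt(5)) + (5) + (-5)] = 0/20 = 0
  <chi_rho, chi_2> = (1/20)[1*(11)*conj(1) + 1*(1)*conj(1) + 2*(-3/2 + 3*sqrt(5)/2)*conj(1) + 2*(-3*sqrt(5)/2 - 3/2)*conj(1) + 2*(-3*sqrt(5)/2 - 3/2)*conj(1) + 2*(-3/2 + 3*sqrt(5)/2)*conj(1) + 5*(1)*conj(-1) + 5*(-1)*conj(-1)]
      = (1/20)[(11) + (1) + (-3 + 3*sqrt(5)) + (-3*sqrt(5) - 3) + (-3*sqrt(5) - 3) + (-3 + 3*sqrt(5)) + (-5) + (5)] = 0/20 = 0
  <chi_rho, chi_3> = (1/20)[1*(11)*conj(1) + 1*(1)*conj(-1) + 2*(-3/2 + 3*sqrt(5)/2)*conj(-1) + 2*(-3*sqrt(5)/2 - 3/2)*conj(1) + 2*(-3*sqrt(5)/2 - 3/2)*conj(-1) + 2*(-3/2 + 3*sqrt(5)/2)*conj(1) + 5*(1)*conj(1) + 5*(-1)*conj(-1)]
      = (1/20)[(11) + (-1) + (3 - 3*sqrt(5)) + (-3*sqrt(5) - 3) + (3 + 3*sqrt(5)) + (-3 + 3*sqrt(5)) + (5) + (5)] = 20/20 = 1
  <chi_rho, chi_4> = (1/20)[1*(11)*conj(1) + 1*(1)*conj(-1) + 2*(-3/2 + 3*sqrt(5)/2)*conj(-1) + 2*(-3*sqrt(5)/2 - 3/2)*conj(1) + 2*(-3*sqrt(5)/2 - 3/2)*conj(-1) + 2*(-3/2 + 3*sqrt(5)/2)*conj(1) + 5*(1)*conj(-1) + 5*(-1)*conj(1)]
      = (1/20)[(11) + (-1) + (3 - 3*sqrt(5)) + (-3*sqrt(5) - 3) + (3 + 3*sqrt(5)) + (-3 + 3*sqrt(5)) + (-5) + (-5)] = 0/20 = 0
  <chi_rho, chi_5> = (1/20)[1*(11)*conj(2) + 1*(1)*conj(-2) + 2*(-3/2 + 3*sqrt(5)/2)*conj(1/2 + sqrt(5)/2) + 2*(-3*sqrt(5)/2 - 3/2)*conj(-1/2 + sqrt(5)/2) + 2*(-3*sqrt(5)/2 - 3/2)*conj(1/2 - sqrt(5)/2) + 2*(-3/2 + 3*sqrt(5)/2)*conj(-sqrt(5)/2 - 1/2) + 5*(1)*conj(0) + 5*(-1)*conj(0)]
      = (1/20)[(22) + (-2) + (6) + (-6) + (6) + (-6) + (0) + (0)] = 20/20 = 1
  <chi_rho, chi_6> = (1/20)[1*(11)*conj(2) + 1*(1)*conj(2) + 2*(-3/2 + 3*sqrt(5)/2)*conj(-1/2 + sqrt(5)/2) + 2*(-3*sqrt(5)/2 - 3/2)*conj(-sqrt(5)/2 - 1/2) + 2*(-3*sqrt(5)/2 - 3/2)*conj(-sqrt(5)/2 - 1/2) + 2*(-3/2 + 3*sqrt(5)/2)*conj(-1/2 + sqrt(5)/2) + 5*(1)*conj(0) + 5*(-1)*conj(0)]
      = (1/20)[(22) + (2) + (9 - 3*sqrt(5)) + (3*sqrt(5) + 9) + (3*sqrt(5) + 9) + (9 - 3*sqrt(5)) + (0) + (0)] = 60/20 = 3
  <chi_rho, chi_7> = (1/20)[1*(11)*conj(2) + 1*(1)*conj(-2) + 2*(-3/2 + 3*sqrt(5)/2)*conj(1/2 - sqrt(5)/2) + 2*(-3*sqrt(5)/2 - 3/2)*conj(-sqrt(5)/2 - 1/2) + 2*(-3*sqrt(5)/2 - 3/2)*conj(1/2 + sqrt(5)/2) + 2*(-3/2 + 3*sqrt(5)/2)*conj(-1/2 + sqrt(5)/2) + 5*(1)*conj(0) + 5*(-1)*conj(0)]
      = (1/20)[(22) + (-2) + (-9 + 3*sqrt(5)) + (3*sqrt(5) + 9) + (-9 - 3*sqrt(5)) + (9 - 3*sqrt(5)) + (0) + (0)] = 20/20 = 1
  <chi_rho, chi_8> = (1/20)[1*(11)*conj(2) + 1*(1)*conj(2) + 2*(-3/2 + 3*sqrt(5)/2)*conj(-sqrt(5)/2 - 1/2) + 2*(-3*sqrt(5)/2 - 3/2)*conj(-1/2 + sqrt(5)/2) + 2*(-3*sqrt(5)/2 - 3/2)*conj(-1/2 + sqrt(5)/2) + 2*(-3/2 + 3*sqrt(5)/2)*conj(-sqrt(5)/2 - 1/2) + 5*(1)*conj(0) + 5*(-1)*conj(0)]
      = (1/20)[(22) + (2) + (-6) + (-6) + (-6) + (-6) + (0) + (0)] = 0/20 = 0
Dimension check: dim(rho) = sum (mult * dim) = 0*1 + 0*1 + 1*1 + 0*1 + 1*2 + 3*2 + 1*2 + 0*2 = 11 = chi_rho(e) = 11.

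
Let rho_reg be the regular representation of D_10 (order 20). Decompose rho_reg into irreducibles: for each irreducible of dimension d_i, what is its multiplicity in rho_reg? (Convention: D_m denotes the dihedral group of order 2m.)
Each irreducible V_i of dimension d_i appears with multiplicity d_i, i.e. rho_reg = (direct sum over all irreducibles V_i) d_i V_i. The irreducible dimensions for D_10 are 1, 1, 1, 1, 2, 2, 2, 2: 4 irreducibles of dimension 1, each with multiplicity 1; 4 irreducibles of dimension 2, each with multiplicity 2. Total dimension 4*1*1 + 4*2*2 = 20 = |G|.

Argument: General theorem: in the regular representation of a finite group G, each irreducible appears with multiplicity equal to its dimension. Check: dim(rho_reg) = sum d_i^2 = 1 + 1 + 1 + 1 + 4 + 4 + 4 + 4 = 20 = |G|.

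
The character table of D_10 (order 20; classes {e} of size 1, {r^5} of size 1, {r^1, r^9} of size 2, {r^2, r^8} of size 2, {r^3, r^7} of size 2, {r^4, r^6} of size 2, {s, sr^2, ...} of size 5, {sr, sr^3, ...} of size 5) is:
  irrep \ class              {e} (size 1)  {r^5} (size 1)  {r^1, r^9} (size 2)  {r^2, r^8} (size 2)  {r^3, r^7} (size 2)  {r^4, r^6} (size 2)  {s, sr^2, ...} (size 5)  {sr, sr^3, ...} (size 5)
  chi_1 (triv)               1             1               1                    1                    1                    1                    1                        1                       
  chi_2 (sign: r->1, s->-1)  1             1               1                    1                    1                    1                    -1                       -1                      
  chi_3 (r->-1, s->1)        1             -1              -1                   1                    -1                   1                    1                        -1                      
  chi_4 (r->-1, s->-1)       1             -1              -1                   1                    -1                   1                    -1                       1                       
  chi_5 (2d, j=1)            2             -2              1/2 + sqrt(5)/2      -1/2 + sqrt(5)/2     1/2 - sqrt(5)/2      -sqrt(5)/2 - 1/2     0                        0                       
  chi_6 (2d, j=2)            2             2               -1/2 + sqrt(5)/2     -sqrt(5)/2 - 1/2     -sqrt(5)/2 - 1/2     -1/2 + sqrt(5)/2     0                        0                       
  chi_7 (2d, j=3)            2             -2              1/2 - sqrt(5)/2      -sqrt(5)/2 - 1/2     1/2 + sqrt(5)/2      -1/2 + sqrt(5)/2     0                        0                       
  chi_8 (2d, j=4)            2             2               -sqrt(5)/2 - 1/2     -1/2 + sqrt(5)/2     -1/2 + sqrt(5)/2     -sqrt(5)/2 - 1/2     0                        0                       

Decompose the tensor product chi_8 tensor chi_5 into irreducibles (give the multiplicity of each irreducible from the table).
chi_8 tensor chi_5 = chi_3 + chi_4 + chi_7 (all other irreducibles have multiplicity 0).

Argument: The character of a tensor product is the pointwise product (chi_8 * chi_5)(C) = chi_8(C) * chi_5(C):
  {e}: (2)*(2), {r^5}: (2)*(-2), {r^1, r^9}: (-sqrt(5)/2 - 1/2)*(1/2 + sqrt(5)/2), {r^2, r^8}: (-1/2 + sqrt(5)/2)*(-1/2 + sqrt(5)/2), {r^3, r^7}: (-1/2 + sqrt(5)/2)*(1/2 - sqrt(5)/2), {r^4, r^6}: (-sqrt(5)/2 - 1/2)*(-sqrt(5)/2 - 1/2), {s, sr^2, ...}: (0)*(0), {sr, sr^3, ...}: (0)*(0)
so (chi_8 * chi_5) takes values
  {e} -> 4, {r^5} -> -4, {r^1, r^9} -> -3/2 - sqrt(5)/2, {r^2, r^8} -> 3/2 - sqrt(5)/2, {r^3, r^7} -> -3/2 + sqrt(5)/2, {r^4, r^6} -> sqrt(5)/2 + 3/2, {s, sr^2, ...} -> 0, {sr, sr^3, ...} -> 0.
Now take the inner product of this character with each irreducible chi from the table, <chi_8*chi_5, chi> = (1/20) sum_C |C| (chi_8*chi_5)(C) conj(chi(C)):
  <chi_8*chi_5, chi_1> = (1/20)[1*(4)*conj(1) + 1*(-4)*conj(1) + 2*(-3/2 - sqrt(5)/2)*conj(1) + 2*(3/2 - sqrt(5)/2)*conj(1) + 2*(-3/2 + sqrt(5)/2)*conj(1) + 2*(sqrt(5)/2 + 3/2)*conj(1) + 5*(0)*conj(1) + 5*(0)*conj(1)]
      = (1/20)[(4) + (-4) + (-3 - sqrt(5)) + (3 - sqrt(5)) + (-3 + sqrt(5)) + (sqrt(5) + 3) + (0) + (0)] = 0/20 = 0
  <chi_8*chi_5, chi_2> = (1/20)[1*(4)*conj(1) + 1*(-4)*conj(1) + 2*(-3/2 - sqrt(5)/2)*conj(1) + 2*(3/2 - sqrt(5)/2)*conj(1) + 2*(-3/2 + sqrt(5)/2)*conj(1) + 2*(sqrt(5)/2 + 3/2)*conj(1) + 5*(0)*conj(-1) + 5*(0)*conj(-1)]
      = (1/20)[(4) + (-4) + (-3 - sqrt(5)) + (3 - sqrt(5)) + (-3 + sqrt(5)) + (sqrt(5) + 3) + (0) + (0)] = 0/20 = 0
  <chi_8*chi_5, chi_3> = (1/20)[1*(4)*conj(1) + 1*(-4)*conj(-1) + 2*(-3/2 - sqrt(5)/2)*conj(-1) + 2*(3/2 - sqrt(5)/2)*conj(1) + 2*(-3/2 + sqrt(5)/2)*conj(-1) + 2*(sqrt(5)/2 + 3/2)*conj(1) + 5*(0)*conj(1) + 5*(0)*conj(-1)]
      = (1/20)[(4) + (4) + (sqrt(5) + 3) + (3 - sqrt(5)) + (3 - sqrt(5)) + (sqrt(5) + 3) + (0) + (0)] = 20/20 = 1
  <chi_8*chi_5, chi_4> = (1/20)[1*(4)*conj(1) + 1*(-4)*conj(-1) + 2*(-3/2 - sqrt(5)/2)*conj(-1) + 2*(3/2 - sqrt(5)/2)*conj(1) + 2*(-3/2 + sqrt(5)/2)*conj(-1) + 2*(sqrt(5)/2 + 3/2)*conj(1) + 5*(0)*conj(-1) + 5*(0)*conj(1)]
      = (1/20)[(4) + (4) + (sqrt(5) + 3) + (3 - sqrt(5)) + (3 - sqrt(5)) + (sqrt(5) + 3) + (0) + (0)] = 20/20 = 1
  <chi_8*chi_5, chi_5> = (1/20)[1*(4)*conj(2) + 1*(-4)*conj(-2) + 2*(-3/2 - sqrt(5)/2)*conj(1/2 + sqrt(5)/2) + 2*(3/2 - sqrt(5)/2)*conj(-1/2 + sqrt(5)/2) + 2*(-3/2 + sqrt(5)/2)*conj(1/2 - sqrt(5)/2) + 2*(sqrt(5)/2 + 3/2)*conj(-sqrt(5)/2 - 1/2) + 5*(0)*conj(0) + 5*(0)*conj(0)]
      = (1/20)[(8) + (8) + (-2*sqrt(5) - 4) + (-4 + 2*sqrt(5)) + (-4 + 2*sqrt(5)) + (-2*sqrt(5) - 4) + (0) + (0)] = 0/20 = 0
  <chi_8*chi_5, chi_6> = (1/20)[1*(4)*conj(2) + 1*(-4)*conj(2) + 2*(-3/2 - sqrt(5)/2)*conj(-1/2 + sqrt(5)/2) + 2*(3/2 - sqrt(5)/2)*conj(-sqrt(5)/2 - 1/2) + 2*(-3/2 + sqrt(5)/2)*conj(-sqrt(5)/2 - 1/2) + 2*(sqrt(5)/2 + 3/2)*conj(-1/2 + sqrt(5)/2) + 5*(0)*conj(0) + 5*(0)*conj(0)]
      = (1/20)[(8) + (-8) + (-sqrt(5) - 1) + (1 - sqrt(5)) + (-1 + sqrt(5)) + (1 + sqrt(5)) + (0) + (0)] = 0/20 = 0
  <chi_8*chi_5, chi_7> = (1/20)[1*(4)*conj(2) + 1*(-4)*conj(-2) + 2*(-3/2 - sqrt(5)/2)*conj(1/2 - sqrt(5)/2) + 2*(3/2 - sqrt(5)/2)*conj(-sqrt(5)/2 - 1/2) + 2*(-3/2 + sqrt(5)/2)*conj(1/2 + sqrt(5)/2) + 2*(sqrt(5)/2 + 3/2)*conj(-1/2 + sqrt(5)/2) + 5*(0)*conj(0) + 5*(0)*conj(0)]
      = (1/20)[(8) + (8) + (1 + sqrt(5)) + (1 - sqrt(5)) + (1 - sqrt(5)) + (1 + sqrt(5)) + (0) + (0)] = 20/20 = 1
  <chi_8*chi_5, chi_8> = (1/20)[1*(4)*conj(2) + 1*(-4)*conj(2) + 2*(-3/2 - sqrt(5)/2)*conj(-sqrt(5)/2 - 1/2) + 2*(3/2 - sqrt(5)/2)*conj(-1/2 + sqrt(5)/2) + 2*(-3/2 + sqrt(5)/2)*conj(-1/2 + sqrt(5)/2) + 2*(sqrt(5)/2 + 3/2)*conj(-sqrt(5)/2 - 1/2) + 5*(0)*conj(0) + 5*(0)*conj(0)]
      = (1/20)[(8) + (-8) + (4 + 2*sqrt(5)) + (-4 + 2*sqrt(5)) + (4 - 2*sqrt(5)) + (-2*sqrt(5) - 4) + (0) + (0)] = 0/20 = 0
Hence the multiplicities are chi_3: 1, chi_4: 1, chi_7: 1. Dimension check: dim(chi_8)*dim(chi_5) = 2*2 = 4 and sum (mult * dim) = 1*1 + 1*1 + 1*2 = 4.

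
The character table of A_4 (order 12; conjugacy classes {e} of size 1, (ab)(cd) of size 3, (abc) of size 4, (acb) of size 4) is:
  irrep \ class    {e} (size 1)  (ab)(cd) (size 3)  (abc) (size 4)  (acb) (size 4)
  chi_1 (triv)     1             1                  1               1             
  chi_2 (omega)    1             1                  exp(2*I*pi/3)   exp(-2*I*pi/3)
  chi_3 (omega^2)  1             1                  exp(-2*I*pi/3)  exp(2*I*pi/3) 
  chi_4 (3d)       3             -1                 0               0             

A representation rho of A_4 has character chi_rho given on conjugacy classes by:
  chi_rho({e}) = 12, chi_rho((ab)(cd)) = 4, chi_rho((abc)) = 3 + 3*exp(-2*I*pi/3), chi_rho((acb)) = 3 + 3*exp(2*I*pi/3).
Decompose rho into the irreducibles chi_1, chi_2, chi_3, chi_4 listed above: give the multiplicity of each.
Multiplicities: chi_1: 3, chi_2: 0, chi_3: 3, chi_4: 2.

Details: Use <chi_rho, chi> = (1/|G|) sum_C |C| * chi_rho(C) * conj(chi(C)) with |G| = 12 for each irreducible chi in the table:
  <chi_rho, chi_1> = (1/12)[1*(12)*conj(1) + 3*(4)*conj(1) + 4*(3 + 3*exp(-2*I*pi/3))*conj(1) + 4*(3 + 3*exp(2*I*pi/3))*conj(1)]
      = (1/12)[(12) + (12) + (12 + 12*exp(-2*I*pi/3)) + (12 + 12*exp(2*I*pi/3))] = 36/12 = 3
  <chi_rho, chi_2> = (1/12)[1*(12)*conj(1) + 3*(4)*conj(1) + 4*(3 + 3*exp(-2*I*pi/3))*conj(exp(2*I*pi/3)) + 4*(3 + 3*exp(2*I*pi/3))*conj(exp(-2*I*pi/3))]
      = (1/12)[(12) + (12) + (-12) + (-12)] = 0/12 = 0
  <chi_rho, chi_3> = (1/12)[1*(12)*conj(1) + 3*(4)*conj(1) + 4*(3 + 3*exp(-2*I*pi/3))*conj(exp(-2*I*pi/3)) + 4*(3 + 3*exp(2*I*pi/3))*conj(exp(2*I*pi/3))]
      = (1/12)[(12) + (12) + (12 + 12*exp(2*I*pi/3)) + (12 + 12*exp(-2*I*pi/3))] = 36/12 = 3
  <chi_rho, chi_4> = (1/12)[1*(12)*conj(3) + 3*(4)*conj(-1) + 4*(3 + 3*exp(-2*I*pi/3))*conj(0) + 4*(3 + 3*exp(2*I*pi/3))*conj(0)]
      = (1/12)[(36) + (-12) + (0) + (0)] = 24/12 = 2
(Exp terms are combined using exp(i*s)*conj(exp(i*t)) = exp(i*(s-t)), and sums of them are collapsed using the identity that for every m > 1 the m distinct m-th roots of unity sum to 0, e.g. 1 + exp(2*I*pi/3) + exp(-2*I*pi/3) = 0.)
Dimension check: dim(rho) = sum (mult * dim) = 3*1 + 0*1 + 3*1 + 2*3 = 12 = chi_rho(e) = 12.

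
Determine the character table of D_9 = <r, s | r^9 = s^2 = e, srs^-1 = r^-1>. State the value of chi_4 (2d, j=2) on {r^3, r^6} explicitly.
Conjugacy classes: {e} of size 1, {r^1, r^8} of size 2, {r^2, r^7} of size 2, {r^3, r^6} of size 2, {r^4, r^5} of size 2, {s, sr, ..., sr^8} of size 9.
Character table:
  irrep \ class              {e} (size 1)  {r^1, r^8} (size 2)  {r^2, r^7} (size 2)  {r^3, r^6} (size 2)  {r^4, r^5} (size 2)  {s, sr, ..., sr^8} (size 9)
  chi_1 (triv)               1             1                    1                    1                    1                    1                          
  chi_2 (sign: r->1, s->-1)  1             1                    1                    1                    1                    -1                         
  chi_3 (2d, j=1)            2             2*cos(2*pi/9)        2*cos(4*pi/9)        -1                   -2*cos(pi/9)         0                          
  chi_4 (2d, j=2)            2             2*cos(4*pi/9)        -2*cos(pi/9)         -1                   2*cos(2*pi/9)        0                          
  chi_5 (2d, j=3)            2             -1                   -1                   2                    -1                   0                          
  chi_6 (2d, j=4)            2             -2*cos(pi/9)         2*cos(2*pi/9)        -1                   2*cos(4*pi/9)        0                          

Spot check: chi_4 (2d, j=2) on {r^3, r^6} = -1.

Working: D_9 has order 2*9 = 18 with 6 conjugacy classes, hence 6 irreducibles. Sum of squared dims 1 + 1 + 4 + 4 + 4 + 4 = 18 = |G|. Linear characters come from the abelianisation; the 2-dimensional irreps have character r^k -> 2*cos(2*pi*j*k/9), reflections -> 0.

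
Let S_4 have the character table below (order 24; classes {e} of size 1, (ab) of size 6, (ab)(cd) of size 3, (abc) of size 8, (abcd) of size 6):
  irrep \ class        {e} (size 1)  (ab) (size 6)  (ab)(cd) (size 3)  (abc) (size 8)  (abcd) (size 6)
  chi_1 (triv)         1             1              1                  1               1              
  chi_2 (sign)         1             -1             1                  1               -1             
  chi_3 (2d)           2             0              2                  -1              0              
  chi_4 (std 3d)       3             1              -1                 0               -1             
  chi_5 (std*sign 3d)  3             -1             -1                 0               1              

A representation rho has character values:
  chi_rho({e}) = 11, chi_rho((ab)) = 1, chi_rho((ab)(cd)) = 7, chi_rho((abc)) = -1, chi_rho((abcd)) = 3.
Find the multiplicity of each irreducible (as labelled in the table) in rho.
Multiplicities: chi_1: 2, chi_2: 0, chi_3: 3, chi_4: 0, chi_5: 1.

Explanation: Use <chi_rho, chi> = (1/|G|) sum_C |C| * chi_rho(C) * conj(chi(C)) with |G| = 24 for each irreducible chi in the table:
  <chi_rho, chi_1> = (1/24)[1*(11)*conj(1) + 6*(1)*conj(1) + 3*(7)*conj(1) + 8*(-1)*conj(1) + 6*(3)*conj(1)]
      = (1/24)[(11) + (6) + (21) + (-8) + (18)] = 48/24 = 2
  <chi_rho, chi_2> = (1/24)[1*(11)*conj(1) + 6*(1)*conj(-1) + 3*(7)*conj(1) + 8*(-1)*conj(1) + 6*(3)*conj(-1)]
      = (1/24)[(11) + (-6) + (21) + (-8) + (-18)] = 0/24 = 0
  <chi_rho, chi_3> = (1/24)[1*(11)*conj(2) + 6*(1)*conj(0) + 3*(7)*conj(2) + 8*(-1)*conj(-1) + 6*(3)*conj(0)]
      = (1/24)[(22) + (0) + (42) + (8) + (0)] = 72/24 = 3
  <chi_rho, chi_4> = (1/24)[1*(11)*conj(3) + 6*(1)*conj(1) + 3*(7)*conj(-1) + 8*(-1)*conj(0) + 6*(3)*conj(-1)]
      = (1/24)[(33) + (6) + (-21) + (0) + (-18)] = 0/24 = 0
  <chi_rho, chi_5> = (1/24)[1*(11)*conj(3) + 6*(1)*conj(-1) + 3*(7)*conj(-1) + 8*(-1)*conj(0) + 6*(3)*conj(1)]
      = (1/24)[(33) + (-6) + (-21) + (0) + (18)] = 24/24 = 1
Dimension check: dim(rho) = sum (mult * dim) = 2*1 + 0*1 + 3*2 + 0*3 + 1*3 = 11 = chi_rho(e) = 11.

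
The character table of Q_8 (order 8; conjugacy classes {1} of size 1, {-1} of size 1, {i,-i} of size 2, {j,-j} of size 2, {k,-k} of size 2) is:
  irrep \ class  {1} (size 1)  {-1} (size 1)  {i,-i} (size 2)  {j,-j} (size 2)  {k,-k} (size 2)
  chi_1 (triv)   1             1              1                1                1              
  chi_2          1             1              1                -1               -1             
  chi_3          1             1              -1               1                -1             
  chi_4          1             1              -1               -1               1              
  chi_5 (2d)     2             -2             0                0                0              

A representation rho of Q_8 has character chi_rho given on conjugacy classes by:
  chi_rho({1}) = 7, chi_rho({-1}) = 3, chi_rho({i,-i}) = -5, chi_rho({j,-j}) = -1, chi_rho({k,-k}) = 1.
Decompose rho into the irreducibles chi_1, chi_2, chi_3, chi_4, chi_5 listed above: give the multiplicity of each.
Multiplicities: chi_1: 0, chi_2: 0, chi_3: 2, chi_4: 3, chi_5: 1.

Why: Use <chi_rho, chi> = (1/|G|) sum_C |C| * chi_rho(C) * conj(chi(C)) with |G| = 8 for each irreducible chi in the table:
  <chi_rho, chi_1> = (1/8)[1*(7)*conj(1) + 1*(3)*conj(1) + 2*(-5)*conj(1) + 2*(-1)*conj(1) + 2*(1)*conj(1)]
      = (1/8)[(7) + (3) + (-10) + (-2) + (2)] = 0/8 = 0
  <chi_rho, chi_2> = (1/8)[1*(7)*conj(1) + 1*(3)*conj(1) + 2*(-5)*conj(1) + 2*(-1)*conj(-1) + 2*(1)*conj(-1)]
      = (1/8)[(7) + (3) + (-10) + (2) + (-2)] = 0/8 = 0
  <chi_rho, chi_3> = (1/8)[1*(7)*conj(1) + 1*(3)*conj(1) + 2*(-5)*conj(-1) + 2*(-1)*conj(1) + 2*(1)*conj(-1)]
      = (1/8)[(7) + (3) + (10) + (-2) + (-2)] = 16/8 = 2
  <chi_rho, chi_4> = (1/8)[1*(7)*conj(1) + 1*(3)*conj(1) + 2*(-5)*conj(-1) + 2*(-1)*conj(-1) + 2*(1)*conj(1)]
      = (1/8)[(7) + (3) + (10) + (2) + (2)] = 24/8 = 3
  <chi_rho, chi_5> = (1/8)[1*(7)*conj(2) + 1*(3)*conj(-2) + 2*(-5)*conj(0) + 2*(-1)*conj(0) + 2*(1)*conj(0)]
      = (1/8)[(14) + (-6) + (0) + (0) + (0)] = 8/8 = 1
Dimension check: dim(rho) = sum (mult * dim) = 0*1 + 0*1 + 2*1 + 3*1 + 1*2 = 7 = chi_rho(e) = 7.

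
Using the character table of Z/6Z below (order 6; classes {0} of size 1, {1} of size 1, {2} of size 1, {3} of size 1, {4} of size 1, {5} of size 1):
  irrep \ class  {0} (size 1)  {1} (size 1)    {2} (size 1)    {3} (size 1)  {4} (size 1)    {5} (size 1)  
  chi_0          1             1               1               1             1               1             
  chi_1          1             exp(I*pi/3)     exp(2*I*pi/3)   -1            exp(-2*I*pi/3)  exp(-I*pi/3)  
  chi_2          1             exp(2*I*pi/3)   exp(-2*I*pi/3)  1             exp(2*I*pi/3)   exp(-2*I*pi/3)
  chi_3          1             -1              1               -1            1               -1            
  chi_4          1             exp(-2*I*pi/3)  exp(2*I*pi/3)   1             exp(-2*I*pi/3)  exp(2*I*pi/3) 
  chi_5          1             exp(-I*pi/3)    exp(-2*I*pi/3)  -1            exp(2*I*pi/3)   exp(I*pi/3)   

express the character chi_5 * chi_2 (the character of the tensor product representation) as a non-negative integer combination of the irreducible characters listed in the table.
chi_5 tensor chi_2 = chi_1 (all other irreducibles have multiplicity 0).

The character of a tensor product is the pointwise product (chi_5 * chi_2)(C) = chi_5(C) * chi_2(C):
  {0}: (1)*(1), {1}: (exp(-I*pi/3))*(exp(2*I*pi/3)), {2}: (exp(-2*I*pi/3))*(exp(-2*I*pi/3)), {3}: (-1)*(1), {4}: (exp(2*I*pi/3))*(exp(2*I*pi/3)), {5}: (exp(I*pi/3))*(exp(-2*I*pi/3))
so (chi_5 * chi_2) takes values
  {0} -> 1, {1} -> exp(I*pi/3), {2} -> exp(2*I*pi/3), {3} -> -1, {4} -> exp(-2*I*pi/3), {5} -> exp(-I*pi/3).
Now take the inner product of this character with each irreducible chi from the table, <chi_5*chi_2, chi> = (1/6) sum_C |C| (chi_5*chi_2)(C) conj(chi(C)):
  <chi_5*chi_2, chi_0> = (1/6)[1*(1)*conj(1) + 1*(exp(I*pi/3))*conj(1) + 1*(exp(2*I*pi/3))*conj(1) + 1*(-1)*conj(1) + 1*(exp(-2*I*pi/3))*conj(1) + 1*(exp(-I*pi/3))*conj(1)]
      = (1/6)[(1) + (exp(I*pi/3)) + (exp(2*I*pi/3)) + (-1) + (exp(-2*I*pi/3)) + (exp(-I*pi/3))] = 0/6 = 0
  <chi_5*chi_2, chi_1> = (1/6)[1*(1)*conj(1) + 1*(exp(I*pi/3))*conj(exp(I*pi/3)) + 1*(exp(2*I*pi/3))*conj(exp(2*I*pi/3)) + 1*(-1)*conj(-1) + 1*(exp(-2*I*pi/3))*conj(exp(-2*I*pi/3)) + 1*(exp(-I*pi/3))*conj(exp(-I*pi/3))]
      = (1/6)[(1) + (1) + (1) + (1) + (1) + (1)] = 6/6 = 1
  <chi_5*chi_2, chi_2> = (1/6)[1*(1)*conj(1) + 1*(exp(I*pi/3))*conj(exp(2*I*pi/3)) + 1*(exp(2*I*pi/3))*conj(exp(-2*I*pi/3)) + 1*(-1)*conj(1) + 1*(exp(-2*I*pi/3))*conj(exp(2*I*pi/3)) + 1*(exp(-I*pi/3))*conj(exp(-2*I*pi/3))]
      = (1/6)[(1) + (exp(-I*pi/3)) + (exp(-2*I*pi/3)) + (-1) + (exp(2*I*pi/3)) + (exp(I*pi/3))] = 0/6 = 0
  <chi_5*chi_2, chi_3> = (1/6)[1*(1)*conj(1) + 1*(exp(I*pi/3))*conj(-1) + 1*(exp(2*I*pi/3))*conj(1) + 1*(-1)*conj(-1) + 1*(exp(-2*I*pi/3))*conj(1) + 1*(exp(-I*pi/3))*conj(-1)]
      = (1/6)[(1) + (-exp(I*pi/3)) + (exp(2*I*pi/3)) + (1) + (exp(-2*I*pi/3)) + (-exp(-I*pi/3))] = 0/6 = 0
  <chi_5*chi_2, chi_4> = (1/6)[1*(1)*conj(1) + 1*(exp(I*pi/3))*conj(exp(-2*I*pi/3)) + 1*(exp(2*I*pi/3))*conj(exp(2*I*pi/3)) + 1*(-1)*conj(1) + 1*(exp(-2*I*pi/3))*conj(exp(-2*I*pi/3)) + 1*(exp(-I*pi/3))*conj(exp(2*I*pi/3))]
      = (1/6)[(1) + (-1) + (1) + (-1) + (1) + (-1)] = 0/6 = 0
  <chi_5*chi_2, chi_5> = (1/6)[1*(1)*conj(1) + 1*(exp(I*pi/3))*conj(exp(-I*pi/3)) + 1*(exp(2*I*pi/3))*conj(exp(-2*I*pi/3)) + 1*(-1)*conj(-1) + 1*(exp(-2*I*pi/3))*conj(exp(2*I*pi/3)) + 1*(exp(-I*pi/3))*conj(exp(I*pi/3))]
      = (1/6)[(1) + (exp(2*I*pi/3)) + (exp(-2*I*pi/3)) + (1) + (exp(2*I*pi/3)) + (exp(-2*I*pi/3))] = 0/6 = 0
(Exp terms are combined using exp(i*s)*conj(exp(i*t)) = exp(i*(s-t)), and sums of them are collapsed using the identity that for every m > 1 the m distinct m-th roots of unity sum to 0, e.g. 1 + exp(2*I*pi/3) + exp(-2*I*pi/3) = 0.)
Hence the multiplicities are chi_1: 1. Dimension check: dim(chi_5)*dim(chi_2) = 1*1 = 1 and sum (mult * dim) = 1*1 = 1.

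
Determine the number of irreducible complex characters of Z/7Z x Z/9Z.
63

Reasoning: The number of irreducible complex representations of a finite group equals its number of conjugacy classes. Z/7Z x Z/9Z is abelian of order 63, so every element is its own conjugacy class: 63 classes, so Z/7Z x Z/9Z (order 63) has exactly 63 irreducible complex representations.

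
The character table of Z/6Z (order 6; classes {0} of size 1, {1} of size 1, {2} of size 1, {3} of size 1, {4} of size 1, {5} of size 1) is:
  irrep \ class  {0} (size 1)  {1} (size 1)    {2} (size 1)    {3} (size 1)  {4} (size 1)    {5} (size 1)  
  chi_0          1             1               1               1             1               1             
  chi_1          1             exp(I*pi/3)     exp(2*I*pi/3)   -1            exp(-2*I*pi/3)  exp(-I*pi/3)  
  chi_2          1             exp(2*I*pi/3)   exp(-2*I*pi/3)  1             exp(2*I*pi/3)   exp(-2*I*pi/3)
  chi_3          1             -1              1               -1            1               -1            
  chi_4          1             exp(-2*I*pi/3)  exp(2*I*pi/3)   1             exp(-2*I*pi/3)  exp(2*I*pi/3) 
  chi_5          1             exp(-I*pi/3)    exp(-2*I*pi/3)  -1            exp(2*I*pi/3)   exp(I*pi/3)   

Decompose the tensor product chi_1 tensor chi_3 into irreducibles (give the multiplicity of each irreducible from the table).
chi_1 tensor chi_3 = chi_4 (all other irreducibles have multiplicity 0).

Proof sketch: The character of a tensor product is the pointwise product (chi_1 * chi_3)(C) = chi_1(C) * chi_3(C):
  {0}: (1)*(1), {1}: (exp(I*pi/3))*(-1), {2}: (exp(2*I*pi/3))*(1), {3}: (-1)*(-1), {4}: (exp(-2*I*pi/3))*(1), {5}: (exp(-I*pi/3))*(-1)
so (chi_1 * chi_3) takes values
  {0} -> 1, {1} -> -exp(I*pi/3), {2} -> exp(2*I*pi/3), {3} -> 1, {4} -> exp(-2*I*pi/3), {5} -> -exp(-I*pi/3).
Now take the inner product of this character with each irreducible chi from the table, <chi_1*chi_3, chi> = (1/6) sum_C |C| (chi_1*chi_3)(C) conj(chi(C)):
  <chi_1*chi_3, chi_0> = (1/6)[1*(1)*conj(1) + 1*(-exp(I*pi/3))*conj(1) + 1*(exp(2*I*pi/3))*conj(1) + 1*(1)*conj(1) + 1*(exp(-2*I*pi/3))*conj(1) + 1*(-exp(-I*pi/3))*conj(1)]
      = (1/6)[(1) + (-exp(I*pi/3)) + (exp(2*I*pi/3)) + (1) + (exp(-2*I*pi/3)) + (-exp(-I*pi/3))] = 0/6 = 0
  <chi_1*chi_3, chi_1> = (1/6)[1*(1)*conj(1) + 1*(-exp(I*pi/3))*conj(exp(I*pi/3)) + 1*(exp(2*I*pi/3))*conj(exp(2*I*pi/3)) + 1*(1)*conj(-1) + 1*(exp(-2*I*pi/3))*conj(exp(-2*I*pi/3)) + 1*(-exp(-I*pi/3))*conj(exp(-I*pi/3))]
      = (1/6)[(1) + (-1) + (1) + (-1) + (1) + (-1)] = 0/6 = 0
  <chi_1*chi_3, chi_2> = (1/6)[1*(1)*conj(1) + 1*(-exp(I*pi/3))*conj(exp(2*I*pi/3)) + 1*(exp(2*I*pi/3))*conj(exp(-2*I*pi/3)) + 1*(1)*conj(1) + 1*(exp(-2*I*pi/3))*conj(exp(2*I*pi/3)) + 1*(-exp(-I*pi/3))*conj(exp(-2*I*pi/3))]
      = (1/6)[(1) + (-exp(-I*pi/3)) + (exp(-2*I*pi/3)) + (1) + (exp(2*I*pi/3)) + (-exp(I*pi/3))] = 0/6 = 0
  <chi_1*chi_3, chi_3> = (1/6)[1*(1)*conj(1) + 1*(-exp(I*pi/3))*conj(-1) + 1*(exp(2*I*pi/3))*conj(1) + 1*(1)*conj(-1) + 1*(exp(-2*I*pi/3))*conj(1) + 1*(-exp(-I*pi/3))*conj(-1)]
      = (1/6)[(1) + (exp(I*pi/3)) + (exp(2*I*pi/3)) + (-1) + (exp(-2*I*pi/3)) + (exp(-I*pi/3))] = 0/6 = 0
  <chi_1*chi_3, chi_4> = (1/6)[1*(1)*conj(1) + 1*(-exp(I*pi/3))*conj(exp(-2*I*pi/3)) + 1*(exp(2*I*pi/3))*conj(exp(2*I*pi/3)) + 1*(1)*conj(1) + 1*(exp(-2*I*pi/3))*conj(exp(-2*I*pi/3)) + 1*(-exp(-I*pi/3))*conj(exp(2*I*pi/3))]
      = (1/6)[(1) + (1) + (1) + (1) + (1) + (1)] = 6/6 = 1
  <chi_1*chi_3, chi_5> = (1/6)[1*(1)*conj(1) + 1*(-exp(I*pi/3))*conj(exp(-I*pi/3)) + 1*(exp(2*I*pi/3))*conj(exp(-2*I*pi/3)) + 1*(1)*conj(-1) + 1*(exp(-2*I*pi/3))*conj(exp(2*I*pi/3)) + 1*(-exp(-I*pi/3))*conj(exp(I*pi/3))]
      = (1/6)[(1) + (-exp(2*I*pi/3)) + (exp(-2*I*pi/3)) + (-1) + (exp(2*I*pi/3)) + (-exp(-2*I*pi/3))] = 0/6 = 0
(Exp terms are combined using exp(i*s)*conj(exp(i*t)) = exp(i*(s-t)), and sums of them are collapsed using the identity that for every m > 1 the m distinct m-th roots of unity sum to 0, e.g. 1 + exp(2*I*pi/3) + exp(-2*I*pi/3) = 0.)
Hence the multiplicities are chi_4: 1. Dimension check: dim(chi_1)*dim(chi_3) = 1*1 = 1 and sum (mult * dim) = 1*1 = 1.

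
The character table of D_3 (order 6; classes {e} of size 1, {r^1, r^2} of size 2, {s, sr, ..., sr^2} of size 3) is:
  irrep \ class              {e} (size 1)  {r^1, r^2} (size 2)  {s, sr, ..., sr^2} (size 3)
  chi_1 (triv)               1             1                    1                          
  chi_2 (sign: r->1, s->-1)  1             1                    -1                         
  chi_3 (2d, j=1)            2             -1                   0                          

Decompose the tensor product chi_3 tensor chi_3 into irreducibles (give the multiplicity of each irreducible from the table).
chi_3 tensor chi_3 = chi_1 + chi_2 + chi_3 (all other irreducibles have multiplicity 0).

Derivation: The character of a tensor product is the pointwise product (chi_3 * chi_3)(C) = chi_3(C) * chi_3(C):
  {e}: (2)*(2), {r^1, r^2}: (-1)*(-1), {s, sr, ..., sr^2}: (0)*(0)
so (chi_3 * chi_3) takes values
  {e} -> 4, {r^1, r^2} -> 1, {s, sr, ..., sr^2} -> 0.
Now take the inner product of this character with each irreducible chi from the table, <chi_3*chi_3, chi> = (1/6) sum_C |C| (chi_3*chi_3)(C) conj(chi(C)):
  <chi_3*chi_3, chi_1> = (1/6)[1*(4)*conj(1) + 2*(1)*conj(1) + 3*(0)*conj(1)]
      = (1/6)[(4) + (2) + (0)] = 6/6 = 1
  <chi_3*chi_3, chi_2> = (1/6)[1*(4)*conj(1) + 2*(1)*conj(1) + 3*(0)*conj(-1)]
      = (1/6)[(4) + (2) + (0)] = 6/6 = 1
  <chi_3*chi_3, chi_3> = (1/6)[1*(4)*conj(2) + 2*(1)*conj(-1) + 3*(0)*conj(0)]
      = (1/6)[(8) + (-2) + (0)] = 6/6 = 1
Hence the multiplicities are chi_1: 1, chi_2: 1, chi_3: 1. Dimension check: dim(chi_3)*dim(chi_3) = 2*2 = 4 and sum (mult * dim) = 1*1 + 1*1 + 1*2 = 4.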